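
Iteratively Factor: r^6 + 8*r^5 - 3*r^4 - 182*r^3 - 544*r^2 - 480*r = (r - 5)*(r^5 + 13*r^4 + 62*r^3 + 128*r^2 + 96*r) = (r - 5)*(r + 3)*(r^4 + 10*r^3 + 32*r^2 + 32*r) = (r - 5)*(r + 3)*(r + 4)*(r^3 + 6*r^2 + 8*r) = (r - 5)*(r + 3)*(r + 4)^2*(r^2 + 2*r) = r*(r - 5)*(r + 3)*(r + 4)^2*(r + 2)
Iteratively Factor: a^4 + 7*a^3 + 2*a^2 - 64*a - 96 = (a + 4)*(a^3 + 3*a^2 - 10*a - 24) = (a - 3)*(a + 4)*(a^2 + 6*a + 8) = (a - 3)*(a + 2)*(a + 4)*(a + 4)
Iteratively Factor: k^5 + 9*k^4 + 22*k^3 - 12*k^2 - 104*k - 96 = (k + 2)*(k^4 + 7*k^3 + 8*k^2 - 28*k - 48) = (k + 2)*(k + 3)*(k^3 + 4*k^2 - 4*k - 16) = (k - 2)*(k + 2)*(k + 3)*(k^2 + 6*k + 8) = (k - 2)*(k + 2)^2*(k + 3)*(k + 4)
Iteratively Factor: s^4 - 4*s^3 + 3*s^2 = (s - 1)*(s^3 - 3*s^2) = (s - 3)*(s - 1)*(s^2) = s*(s - 3)*(s - 1)*(s)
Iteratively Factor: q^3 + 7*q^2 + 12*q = (q)*(q^2 + 7*q + 12) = q*(q + 4)*(q + 3)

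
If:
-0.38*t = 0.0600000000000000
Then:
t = -0.16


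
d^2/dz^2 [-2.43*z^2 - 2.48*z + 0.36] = -4.86000000000000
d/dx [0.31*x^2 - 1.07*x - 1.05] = 0.62*x - 1.07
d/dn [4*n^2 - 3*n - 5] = 8*n - 3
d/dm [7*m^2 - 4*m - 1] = 14*m - 4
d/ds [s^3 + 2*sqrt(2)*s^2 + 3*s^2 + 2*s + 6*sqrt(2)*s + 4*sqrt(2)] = 3*s^2 + 4*sqrt(2)*s + 6*s + 2 + 6*sqrt(2)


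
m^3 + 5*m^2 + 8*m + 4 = (m + 1)*(m + 2)^2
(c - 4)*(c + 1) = c^2 - 3*c - 4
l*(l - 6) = l^2 - 6*l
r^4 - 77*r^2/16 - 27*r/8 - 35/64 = (r - 5/2)*(r + 1/4)*(r + 1/2)*(r + 7/4)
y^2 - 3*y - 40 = (y - 8)*(y + 5)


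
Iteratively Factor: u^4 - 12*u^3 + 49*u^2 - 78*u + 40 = (u - 5)*(u^3 - 7*u^2 + 14*u - 8) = (u - 5)*(u - 4)*(u^2 - 3*u + 2) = (u - 5)*(u - 4)*(u - 2)*(u - 1)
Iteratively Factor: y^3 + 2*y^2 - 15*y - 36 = (y + 3)*(y^2 - y - 12) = (y - 4)*(y + 3)*(y + 3)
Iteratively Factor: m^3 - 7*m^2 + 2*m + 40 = (m + 2)*(m^2 - 9*m + 20) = (m - 5)*(m + 2)*(m - 4)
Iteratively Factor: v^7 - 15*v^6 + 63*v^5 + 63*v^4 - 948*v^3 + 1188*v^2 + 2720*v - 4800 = (v - 4)*(v^6 - 11*v^5 + 19*v^4 + 139*v^3 - 392*v^2 - 380*v + 1200) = (v - 4)*(v + 2)*(v^5 - 13*v^4 + 45*v^3 + 49*v^2 - 490*v + 600) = (v - 4)^2*(v + 2)*(v^4 - 9*v^3 + 9*v^2 + 85*v - 150) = (v - 5)*(v - 4)^2*(v + 2)*(v^3 - 4*v^2 - 11*v + 30) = (v - 5)*(v - 4)^2*(v + 2)*(v + 3)*(v^2 - 7*v + 10) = (v - 5)*(v - 4)^2*(v - 2)*(v + 2)*(v + 3)*(v - 5)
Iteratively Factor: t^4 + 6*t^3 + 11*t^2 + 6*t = (t + 1)*(t^3 + 5*t^2 + 6*t) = t*(t + 1)*(t^2 + 5*t + 6) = t*(t + 1)*(t + 2)*(t + 3)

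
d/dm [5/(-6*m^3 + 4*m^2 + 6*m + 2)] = 5*(9*m^2 - 4*m - 3)/(2*(-3*m^3 + 2*m^2 + 3*m + 1)^2)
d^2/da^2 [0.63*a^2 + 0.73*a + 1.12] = 1.26000000000000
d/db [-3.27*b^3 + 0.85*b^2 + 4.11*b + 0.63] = -9.81*b^2 + 1.7*b + 4.11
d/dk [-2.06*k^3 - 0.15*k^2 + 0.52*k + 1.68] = -6.18*k^2 - 0.3*k + 0.52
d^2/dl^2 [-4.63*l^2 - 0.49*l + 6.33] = -9.26000000000000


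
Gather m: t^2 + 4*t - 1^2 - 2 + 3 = t^2 + 4*t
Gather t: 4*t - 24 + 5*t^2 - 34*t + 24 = 5*t^2 - 30*t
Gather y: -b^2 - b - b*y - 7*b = -b^2 - b*y - 8*b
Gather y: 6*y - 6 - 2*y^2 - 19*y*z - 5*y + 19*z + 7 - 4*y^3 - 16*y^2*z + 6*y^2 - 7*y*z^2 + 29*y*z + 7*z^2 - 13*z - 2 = -4*y^3 + y^2*(4 - 16*z) + y*(-7*z^2 + 10*z + 1) + 7*z^2 + 6*z - 1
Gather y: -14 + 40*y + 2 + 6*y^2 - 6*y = 6*y^2 + 34*y - 12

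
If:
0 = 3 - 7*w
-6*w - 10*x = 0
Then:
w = 3/7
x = -9/35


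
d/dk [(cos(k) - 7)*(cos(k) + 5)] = 2*(1 - cos(k))*sin(k)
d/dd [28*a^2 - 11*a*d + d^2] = -11*a + 2*d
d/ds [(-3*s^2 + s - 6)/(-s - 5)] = (3*s^2 + 30*s - 11)/(s^2 + 10*s + 25)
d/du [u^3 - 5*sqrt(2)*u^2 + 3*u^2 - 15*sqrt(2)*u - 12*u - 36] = 3*u^2 - 10*sqrt(2)*u + 6*u - 15*sqrt(2) - 12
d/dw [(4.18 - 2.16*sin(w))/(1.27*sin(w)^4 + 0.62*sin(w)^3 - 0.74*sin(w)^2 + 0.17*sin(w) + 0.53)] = (8.2296*sin(w)^4 - 18.556*sin(w)^3 - 9.3732*sin(w)^2 + 6.1864*sin(w) - 1.8554)*cos(w)/(1.6129*sin(w)^8 + 1.5748*sin(w)^7 - 1.4952*sin(w)^6 - 0.4858*sin(w)^5 + 2.1046*sin(w)^4 + 0.4056*sin(w)^3 - 0.7555*sin(w)^2 + 0.1802*sin(w) + 0.2809)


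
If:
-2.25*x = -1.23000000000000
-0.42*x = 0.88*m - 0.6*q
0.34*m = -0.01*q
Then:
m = -0.01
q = 0.37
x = 0.55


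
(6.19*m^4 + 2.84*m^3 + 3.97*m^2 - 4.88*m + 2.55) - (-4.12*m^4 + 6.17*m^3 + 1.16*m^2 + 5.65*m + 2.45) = 10.31*m^4 - 3.33*m^3 + 2.81*m^2 - 10.53*m + 0.0999999999999996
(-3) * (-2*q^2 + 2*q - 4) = 6*q^2 - 6*q + 12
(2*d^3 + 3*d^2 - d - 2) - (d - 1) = 2*d^3 + 3*d^2 - 2*d - 1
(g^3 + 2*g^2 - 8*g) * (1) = g^3 + 2*g^2 - 8*g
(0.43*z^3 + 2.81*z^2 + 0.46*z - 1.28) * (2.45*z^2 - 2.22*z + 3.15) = 1.0535*z^5 + 5.9299*z^4 - 3.7567*z^3 + 4.6943*z^2 + 4.2906*z - 4.032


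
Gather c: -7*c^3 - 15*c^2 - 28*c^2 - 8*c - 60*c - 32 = -7*c^3 - 43*c^2 - 68*c - 32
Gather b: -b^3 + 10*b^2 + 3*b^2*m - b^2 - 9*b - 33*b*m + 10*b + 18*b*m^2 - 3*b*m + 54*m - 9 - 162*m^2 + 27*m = -b^3 + b^2*(3*m + 9) + b*(18*m^2 - 36*m + 1) - 162*m^2 + 81*m - 9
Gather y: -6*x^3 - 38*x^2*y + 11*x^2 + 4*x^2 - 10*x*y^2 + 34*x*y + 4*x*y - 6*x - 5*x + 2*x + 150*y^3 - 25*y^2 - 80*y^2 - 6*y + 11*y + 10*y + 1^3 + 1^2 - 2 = -6*x^3 + 15*x^2 - 9*x + 150*y^3 + y^2*(-10*x - 105) + y*(-38*x^2 + 38*x + 15)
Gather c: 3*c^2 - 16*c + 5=3*c^2 - 16*c + 5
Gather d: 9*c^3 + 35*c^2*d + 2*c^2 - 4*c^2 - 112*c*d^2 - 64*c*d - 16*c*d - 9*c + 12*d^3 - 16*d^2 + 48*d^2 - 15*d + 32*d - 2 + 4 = 9*c^3 - 2*c^2 - 9*c + 12*d^3 + d^2*(32 - 112*c) + d*(35*c^2 - 80*c + 17) + 2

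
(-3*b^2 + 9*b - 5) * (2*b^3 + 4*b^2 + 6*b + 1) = -6*b^5 + 6*b^4 + 8*b^3 + 31*b^2 - 21*b - 5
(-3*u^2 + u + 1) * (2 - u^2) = 3*u^4 - u^3 - 7*u^2 + 2*u + 2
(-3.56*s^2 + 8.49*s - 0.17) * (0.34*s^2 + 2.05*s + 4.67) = -1.2104*s^4 - 4.4114*s^3 + 0.721499999999999*s^2 + 39.2998*s - 0.7939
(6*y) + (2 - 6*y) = 2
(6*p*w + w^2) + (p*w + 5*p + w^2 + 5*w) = 7*p*w + 5*p + 2*w^2 + 5*w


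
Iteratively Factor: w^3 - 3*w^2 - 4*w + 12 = (w - 2)*(w^2 - w - 6) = (w - 2)*(w + 2)*(w - 3)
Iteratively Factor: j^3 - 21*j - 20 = (j + 1)*(j^2 - j - 20) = (j + 1)*(j + 4)*(j - 5)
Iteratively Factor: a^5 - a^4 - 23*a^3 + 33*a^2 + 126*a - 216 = (a - 2)*(a^4 + a^3 - 21*a^2 - 9*a + 108) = (a - 3)*(a - 2)*(a^3 + 4*a^2 - 9*a - 36) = (a - 3)*(a - 2)*(a + 4)*(a^2 - 9) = (a - 3)*(a - 2)*(a + 3)*(a + 4)*(a - 3)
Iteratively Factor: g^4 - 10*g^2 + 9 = (g + 1)*(g^3 - g^2 - 9*g + 9) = (g + 1)*(g + 3)*(g^2 - 4*g + 3) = (g - 1)*(g + 1)*(g + 3)*(g - 3)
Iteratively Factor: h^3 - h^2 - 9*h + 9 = (h - 3)*(h^2 + 2*h - 3) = (h - 3)*(h + 3)*(h - 1)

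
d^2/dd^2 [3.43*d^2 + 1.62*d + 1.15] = 6.86000000000000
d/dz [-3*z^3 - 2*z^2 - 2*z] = -9*z^2 - 4*z - 2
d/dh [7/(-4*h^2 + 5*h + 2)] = 7*(8*h - 5)/(-4*h^2 + 5*h + 2)^2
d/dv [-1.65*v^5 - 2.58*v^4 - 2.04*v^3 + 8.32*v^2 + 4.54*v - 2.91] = -8.25*v^4 - 10.32*v^3 - 6.12*v^2 + 16.64*v + 4.54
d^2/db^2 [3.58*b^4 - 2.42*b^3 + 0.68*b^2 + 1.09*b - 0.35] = 42.96*b^2 - 14.52*b + 1.36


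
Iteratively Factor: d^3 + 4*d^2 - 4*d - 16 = (d - 2)*(d^2 + 6*d + 8) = (d - 2)*(d + 4)*(d + 2)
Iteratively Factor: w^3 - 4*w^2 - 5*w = (w - 5)*(w^2 + w) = (w - 5)*(w + 1)*(w)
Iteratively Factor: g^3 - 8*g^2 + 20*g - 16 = (g - 2)*(g^2 - 6*g + 8) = (g - 4)*(g - 2)*(g - 2)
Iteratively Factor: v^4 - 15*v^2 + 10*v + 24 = (v - 3)*(v^3 + 3*v^2 - 6*v - 8) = (v - 3)*(v + 1)*(v^2 + 2*v - 8) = (v - 3)*(v - 2)*(v + 1)*(v + 4)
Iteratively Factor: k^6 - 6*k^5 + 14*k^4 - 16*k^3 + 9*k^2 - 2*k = (k - 1)*(k^5 - 5*k^4 + 9*k^3 - 7*k^2 + 2*k) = (k - 1)^2*(k^4 - 4*k^3 + 5*k^2 - 2*k) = (k - 1)^3*(k^3 - 3*k^2 + 2*k) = (k - 1)^4*(k^2 - 2*k) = (k - 2)*(k - 1)^4*(k)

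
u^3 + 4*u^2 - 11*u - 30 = (u - 3)*(u + 2)*(u + 5)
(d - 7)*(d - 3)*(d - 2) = d^3 - 12*d^2 + 41*d - 42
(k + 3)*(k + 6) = k^2 + 9*k + 18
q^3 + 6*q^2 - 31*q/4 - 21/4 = (q - 3/2)*(q + 1/2)*(q + 7)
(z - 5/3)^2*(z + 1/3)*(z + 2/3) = z^4 - 7*z^3/3 - z^2/3 + 55*z/27 + 50/81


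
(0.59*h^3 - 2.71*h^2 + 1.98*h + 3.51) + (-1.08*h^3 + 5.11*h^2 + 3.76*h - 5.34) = -0.49*h^3 + 2.4*h^2 + 5.74*h - 1.83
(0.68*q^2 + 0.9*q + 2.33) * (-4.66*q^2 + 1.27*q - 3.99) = -3.1688*q^4 - 3.3304*q^3 - 12.428*q^2 - 0.6319*q - 9.2967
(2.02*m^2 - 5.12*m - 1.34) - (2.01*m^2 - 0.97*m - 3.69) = 0.0100000000000002*m^2 - 4.15*m + 2.35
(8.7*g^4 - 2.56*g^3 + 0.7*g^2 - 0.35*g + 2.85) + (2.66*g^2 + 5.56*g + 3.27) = 8.7*g^4 - 2.56*g^3 + 3.36*g^2 + 5.21*g + 6.12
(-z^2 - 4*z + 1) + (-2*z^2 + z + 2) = -3*z^2 - 3*z + 3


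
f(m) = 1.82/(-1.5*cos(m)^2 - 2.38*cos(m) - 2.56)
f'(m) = 1.82*(-3.0*sin(m)*cos(m) - 2.38*sin(m))/(-1.5*cos(m)^2 - 2.38*cos(m) - 2.56)^2 = -(5.46*cos(m) + 4.3316)*sin(m)/(1.5*cos(m)^2 + 2.38*cos(m) + 2.56)^2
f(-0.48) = -0.31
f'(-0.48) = 0.12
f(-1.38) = -0.59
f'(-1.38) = 0.56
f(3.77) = -1.13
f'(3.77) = -0.02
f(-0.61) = -0.33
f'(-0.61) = 0.17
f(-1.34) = -0.57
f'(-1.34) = 0.54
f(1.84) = -0.90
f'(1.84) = -0.67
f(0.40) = -0.30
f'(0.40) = -0.10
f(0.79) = -0.37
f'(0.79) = -0.23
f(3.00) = -1.09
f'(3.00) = 0.05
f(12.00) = -0.32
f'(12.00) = 0.15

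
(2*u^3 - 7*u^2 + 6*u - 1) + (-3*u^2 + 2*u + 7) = 2*u^3 - 10*u^2 + 8*u + 6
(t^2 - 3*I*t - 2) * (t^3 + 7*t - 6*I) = t^5 - 3*I*t^4 + 5*t^3 - 27*I*t^2 - 32*t + 12*I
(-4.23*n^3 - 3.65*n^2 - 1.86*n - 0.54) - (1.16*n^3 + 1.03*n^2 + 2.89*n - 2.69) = -5.39*n^3 - 4.68*n^2 - 4.75*n + 2.15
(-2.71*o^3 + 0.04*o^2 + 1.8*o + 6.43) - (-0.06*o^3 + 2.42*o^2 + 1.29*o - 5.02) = -2.65*o^3 - 2.38*o^2 + 0.51*o + 11.45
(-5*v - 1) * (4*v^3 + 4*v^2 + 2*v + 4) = -20*v^4 - 24*v^3 - 14*v^2 - 22*v - 4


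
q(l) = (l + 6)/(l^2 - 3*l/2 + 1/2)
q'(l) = (3/2 - 2*l)*(l + 6)/(l^2 - 3*l/2 + 1/2)^2 + 1/(l^2 - 3*l/2 + 1/2)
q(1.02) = 675.00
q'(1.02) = -34951.92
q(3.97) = 0.97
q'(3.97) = -0.51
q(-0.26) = 5.99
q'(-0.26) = 13.69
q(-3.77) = 0.11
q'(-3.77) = 0.10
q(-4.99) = 0.03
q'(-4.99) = 0.04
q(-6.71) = -0.01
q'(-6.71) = 0.01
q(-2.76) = 0.26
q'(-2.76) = 0.23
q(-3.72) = 0.11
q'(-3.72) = 0.10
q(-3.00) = 0.21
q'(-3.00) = 0.19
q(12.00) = 0.14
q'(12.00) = -0.02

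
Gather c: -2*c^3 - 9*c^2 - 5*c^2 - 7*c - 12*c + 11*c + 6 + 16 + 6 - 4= -2*c^3 - 14*c^2 - 8*c + 24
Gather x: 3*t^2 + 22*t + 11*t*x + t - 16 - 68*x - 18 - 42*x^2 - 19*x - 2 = 3*t^2 + 23*t - 42*x^2 + x*(11*t - 87) - 36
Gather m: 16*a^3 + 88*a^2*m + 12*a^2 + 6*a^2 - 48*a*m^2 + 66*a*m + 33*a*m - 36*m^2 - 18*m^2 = 16*a^3 + 18*a^2 + m^2*(-48*a - 54) + m*(88*a^2 + 99*a)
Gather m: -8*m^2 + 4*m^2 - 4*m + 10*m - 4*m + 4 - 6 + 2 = -4*m^2 + 2*m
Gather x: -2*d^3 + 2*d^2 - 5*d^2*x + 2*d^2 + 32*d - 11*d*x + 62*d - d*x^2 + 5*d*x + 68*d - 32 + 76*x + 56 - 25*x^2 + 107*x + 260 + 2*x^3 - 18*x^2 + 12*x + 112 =-2*d^3 + 4*d^2 + 162*d + 2*x^3 + x^2*(-d - 43) + x*(-5*d^2 - 6*d + 195) + 396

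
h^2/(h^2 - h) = h/(h - 1)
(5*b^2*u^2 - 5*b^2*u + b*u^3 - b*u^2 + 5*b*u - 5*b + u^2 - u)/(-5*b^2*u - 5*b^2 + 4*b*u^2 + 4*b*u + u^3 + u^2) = (b*u^2 - b*u + u - 1)/(-b*u - b + u^2 + u)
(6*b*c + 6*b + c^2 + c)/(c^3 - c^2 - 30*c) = (6*b*c + 6*b + c^2 + c)/(c*(c^2 - c - 30))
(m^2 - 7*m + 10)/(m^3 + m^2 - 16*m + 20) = (m - 5)/(m^2 + 3*m - 10)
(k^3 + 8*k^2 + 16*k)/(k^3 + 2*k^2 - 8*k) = (k + 4)/(k - 2)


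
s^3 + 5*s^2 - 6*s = s*(s - 1)*(s + 6)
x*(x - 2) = x^2 - 2*x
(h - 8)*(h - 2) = h^2 - 10*h + 16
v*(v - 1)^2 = v^3 - 2*v^2 + v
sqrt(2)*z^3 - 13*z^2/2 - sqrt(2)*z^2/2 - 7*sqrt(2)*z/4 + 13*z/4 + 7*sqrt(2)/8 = (z - 1/2)*(z - 7*sqrt(2)/2)*(sqrt(2)*z + 1/2)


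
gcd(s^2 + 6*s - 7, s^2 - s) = s - 1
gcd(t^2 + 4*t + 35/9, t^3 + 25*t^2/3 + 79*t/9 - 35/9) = t + 5/3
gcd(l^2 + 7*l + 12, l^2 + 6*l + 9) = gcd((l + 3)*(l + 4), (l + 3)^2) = l + 3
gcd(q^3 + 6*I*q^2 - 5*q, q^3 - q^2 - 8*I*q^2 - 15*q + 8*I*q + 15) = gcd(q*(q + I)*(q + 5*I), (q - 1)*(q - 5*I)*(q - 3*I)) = 1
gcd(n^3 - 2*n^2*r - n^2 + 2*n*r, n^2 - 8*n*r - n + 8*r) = n - 1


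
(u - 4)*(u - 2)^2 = u^3 - 8*u^2 + 20*u - 16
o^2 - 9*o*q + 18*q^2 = (o - 6*q)*(o - 3*q)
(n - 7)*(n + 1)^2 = n^3 - 5*n^2 - 13*n - 7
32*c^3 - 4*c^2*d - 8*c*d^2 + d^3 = (-8*c + d)*(-2*c + d)*(2*c + d)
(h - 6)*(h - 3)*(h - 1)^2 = h^4 - 11*h^3 + 37*h^2 - 45*h + 18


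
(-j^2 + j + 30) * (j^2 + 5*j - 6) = -j^4 - 4*j^3 + 41*j^2 + 144*j - 180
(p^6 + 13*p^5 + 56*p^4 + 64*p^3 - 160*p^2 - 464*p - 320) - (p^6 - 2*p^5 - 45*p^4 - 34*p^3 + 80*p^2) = 15*p^5 + 101*p^4 + 98*p^3 - 240*p^2 - 464*p - 320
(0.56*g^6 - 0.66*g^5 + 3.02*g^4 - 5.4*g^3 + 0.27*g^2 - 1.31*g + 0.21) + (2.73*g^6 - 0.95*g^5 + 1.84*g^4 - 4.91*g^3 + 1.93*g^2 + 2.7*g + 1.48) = 3.29*g^6 - 1.61*g^5 + 4.86*g^4 - 10.31*g^3 + 2.2*g^2 + 1.39*g + 1.69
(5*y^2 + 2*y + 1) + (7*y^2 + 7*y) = 12*y^2 + 9*y + 1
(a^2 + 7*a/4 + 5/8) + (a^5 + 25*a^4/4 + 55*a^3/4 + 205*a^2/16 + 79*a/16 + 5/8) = a^5 + 25*a^4/4 + 55*a^3/4 + 221*a^2/16 + 107*a/16 + 5/4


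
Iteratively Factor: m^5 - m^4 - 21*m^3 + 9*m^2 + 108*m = (m)*(m^4 - m^3 - 21*m^2 + 9*m + 108) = m*(m - 3)*(m^3 + 2*m^2 - 15*m - 36) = m*(m - 3)*(m + 3)*(m^2 - m - 12) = m*(m - 3)*(m + 3)^2*(m - 4)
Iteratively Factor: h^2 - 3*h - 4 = (h + 1)*(h - 4)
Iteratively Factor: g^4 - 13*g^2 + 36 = (g + 2)*(g^3 - 2*g^2 - 9*g + 18) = (g + 2)*(g + 3)*(g^2 - 5*g + 6) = (g - 3)*(g + 2)*(g + 3)*(g - 2)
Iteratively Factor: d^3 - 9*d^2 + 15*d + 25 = (d - 5)*(d^2 - 4*d - 5) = (d - 5)^2*(d + 1)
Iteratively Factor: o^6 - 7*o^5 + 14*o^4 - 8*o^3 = (o)*(o^5 - 7*o^4 + 14*o^3 - 8*o^2) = o^2*(o^4 - 7*o^3 + 14*o^2 - 8*o) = o^3*(o^3 - 7*o^2 + 14*o - 8) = o^3*(o - 2)*(o^2 - 5*o + 4) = o^3*(o - 4)*(o - 2)*(o - 1)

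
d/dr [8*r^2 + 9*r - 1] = 16*r + 9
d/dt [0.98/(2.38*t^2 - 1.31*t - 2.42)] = (1.2838 - 4.6648*t)/(-2.38*t^2 + 1.31*t + 2.42)^2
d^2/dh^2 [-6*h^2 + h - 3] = -12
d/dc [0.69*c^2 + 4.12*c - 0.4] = 1.38*c + 4.12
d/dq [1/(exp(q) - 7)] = -exp(q)/(exp(q) - 7)^2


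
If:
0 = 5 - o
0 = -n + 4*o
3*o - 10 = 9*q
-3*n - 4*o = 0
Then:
No Solution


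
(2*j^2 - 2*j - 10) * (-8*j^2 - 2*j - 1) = -16*j^4 + 12*j^3 + 82*j^2 + 22*j + 10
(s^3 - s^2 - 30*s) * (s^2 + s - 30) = s^5 - 61*s^3 + 900*s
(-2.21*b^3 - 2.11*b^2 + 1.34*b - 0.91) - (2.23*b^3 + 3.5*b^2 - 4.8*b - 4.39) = -4.44*b^3 - 5.61*b^2 + 6.14*b + 3.48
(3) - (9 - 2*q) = 2*q - 6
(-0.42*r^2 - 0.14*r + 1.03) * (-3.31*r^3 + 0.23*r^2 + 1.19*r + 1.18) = 1.3902*r^5 + 0.3668*r^4 - 3.9413*r^3 - 0.4253*r^2 + 1.0605*r + 1.2154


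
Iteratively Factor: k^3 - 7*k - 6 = (k - 3)*(k^2 + 3*k + 2) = (k - 3)*(k + 1)*(k + 2)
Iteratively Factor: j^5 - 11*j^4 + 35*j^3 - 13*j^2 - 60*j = (j)*(j^4 - 11*j^3 + 35*j^2 - 13*j - 60) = j*(j - 5)*(j^3 - 6*j^2 + 5*j + 12) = j*(j - 5)*(j - 3)*(j^2 - 3*j - 4) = j*(j - 5)*(j - 3)*(j + 1)*(j - 4)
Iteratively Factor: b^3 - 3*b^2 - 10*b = (b - 5)*(b^2 + 2*b) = (b - 5)*(b + 2)*(b)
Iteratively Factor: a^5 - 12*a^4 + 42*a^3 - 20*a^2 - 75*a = (a - 5)*(a^4 - 7*a^3 + 7*a^2 + 15*a) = a*(a - 5)*(a^3 - 7*a^2 + 7*a + 15) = a*(a - 5)*(a - 3)*(a^2 - 4*a - 5) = a*(a - 5)^2*(a - 3)*(a + 1)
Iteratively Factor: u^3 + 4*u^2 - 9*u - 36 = (u - 3)*(u^2 + 7*u + 12) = (u - 3)*(u + 4)*(u + 3)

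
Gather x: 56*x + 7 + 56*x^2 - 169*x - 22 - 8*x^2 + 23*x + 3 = 48*x^2 - 90*x - 12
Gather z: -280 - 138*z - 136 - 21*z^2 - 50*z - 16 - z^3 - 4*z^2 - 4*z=-z^3 - 25*z^2 - 192*z - 432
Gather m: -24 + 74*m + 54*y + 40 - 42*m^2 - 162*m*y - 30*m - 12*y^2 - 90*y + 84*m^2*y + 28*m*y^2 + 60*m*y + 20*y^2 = m^2*(84*y - 42) + m*(28*y^2 - 102*y + 44) + 8*y^2 - 36*y + 16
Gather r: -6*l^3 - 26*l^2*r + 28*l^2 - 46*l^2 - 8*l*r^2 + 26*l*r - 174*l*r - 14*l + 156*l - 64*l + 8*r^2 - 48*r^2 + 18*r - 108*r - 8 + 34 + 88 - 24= -6*l^3 - 18*l^2 + 78*l + r^2*(-8*l - 40) + r*(-26*l^2 - 148*l - 90) + 90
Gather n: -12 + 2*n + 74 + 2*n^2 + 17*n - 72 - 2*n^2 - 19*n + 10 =0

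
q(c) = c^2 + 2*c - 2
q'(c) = 2*c + 2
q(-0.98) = -3.00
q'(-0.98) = 0.04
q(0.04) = -1.92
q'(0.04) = 2.08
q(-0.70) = -2.91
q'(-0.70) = 0.60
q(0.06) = -1.88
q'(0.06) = 2.12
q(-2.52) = -0.69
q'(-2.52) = -3.04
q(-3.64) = 3.97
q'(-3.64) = -5.28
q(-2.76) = 0.10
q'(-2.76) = -3.52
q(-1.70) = -2.51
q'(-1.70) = -1.40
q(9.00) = 97.00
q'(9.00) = 20.00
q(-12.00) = 118.00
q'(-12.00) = -22.00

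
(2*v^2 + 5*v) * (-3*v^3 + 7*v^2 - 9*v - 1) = -6*v^5 - v^4 + 17*v^3 - 47*v^2 - 5*v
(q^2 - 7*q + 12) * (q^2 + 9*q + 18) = q^4 + 2*q^3 - 33*q^2 - 18*q + 216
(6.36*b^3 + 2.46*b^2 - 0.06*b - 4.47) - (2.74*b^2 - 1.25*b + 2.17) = 6.36*b^3 - 0.28*b^2 + 1.19*b - 6.64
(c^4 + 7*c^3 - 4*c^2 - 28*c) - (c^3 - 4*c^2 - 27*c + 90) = c^4 + 6*c^3 - c - 90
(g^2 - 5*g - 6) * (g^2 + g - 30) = g^4 - 4*g^3 - 41*g^2 + 144*g + 180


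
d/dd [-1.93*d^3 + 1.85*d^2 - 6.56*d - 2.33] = -5.79*d^2 + 3.7*d - 6.56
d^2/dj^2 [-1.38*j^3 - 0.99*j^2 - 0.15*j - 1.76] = -8.28*j - 1.98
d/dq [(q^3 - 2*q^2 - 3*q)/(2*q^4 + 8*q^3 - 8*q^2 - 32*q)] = (-q^4 + 4*q^3 + 13*q^2 - 8*q + 20)/(2*(q^6 + 8*q^5 + 8*q^4 - 64*q^3 - 112*q^2 + 128*q + 256))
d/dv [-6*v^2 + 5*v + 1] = 5 - 12*v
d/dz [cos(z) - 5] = -sin(z)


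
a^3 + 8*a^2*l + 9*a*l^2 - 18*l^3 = (a - l)*(a + 3*l)*(a + 6*l)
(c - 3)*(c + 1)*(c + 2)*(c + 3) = c^4 + 3*c^3 - 7*c^2 - 27*c - 18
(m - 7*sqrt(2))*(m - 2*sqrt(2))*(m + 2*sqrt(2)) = m^3 - 7*sqrt(2)*m^2 - 8*m + 56*sqrt(2)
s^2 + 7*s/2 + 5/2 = (s + 1)*(s + 5/2)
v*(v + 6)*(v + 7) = v^3 + 13*v^2 + 42*v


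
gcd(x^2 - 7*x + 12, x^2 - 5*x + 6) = x - 3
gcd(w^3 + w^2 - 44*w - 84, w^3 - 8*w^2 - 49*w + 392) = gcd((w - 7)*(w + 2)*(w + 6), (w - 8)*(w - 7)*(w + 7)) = w - 7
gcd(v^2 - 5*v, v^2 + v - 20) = 1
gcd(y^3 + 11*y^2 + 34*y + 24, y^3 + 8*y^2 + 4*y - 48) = y^2 + 10*y + 24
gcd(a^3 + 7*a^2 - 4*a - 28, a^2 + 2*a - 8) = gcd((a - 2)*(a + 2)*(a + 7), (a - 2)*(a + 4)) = a - 2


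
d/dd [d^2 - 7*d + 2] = 2*d - 7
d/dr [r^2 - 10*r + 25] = 2*r - 10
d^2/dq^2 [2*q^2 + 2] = 4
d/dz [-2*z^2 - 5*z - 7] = -4*z - 5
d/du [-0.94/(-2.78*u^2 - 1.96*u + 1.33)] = (-5.2264*u - 1.8424)/(2.78*u^2 + 1.96*u - 1.33)^2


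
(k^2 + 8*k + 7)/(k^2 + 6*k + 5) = (k + 7)/(k + 5)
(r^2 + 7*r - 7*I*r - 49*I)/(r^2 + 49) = (r + 7)/(r + 7*I)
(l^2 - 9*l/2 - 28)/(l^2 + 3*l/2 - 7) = (l - 8)/(l - 2)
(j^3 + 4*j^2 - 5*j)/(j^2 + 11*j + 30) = j*(j - 1)/(j + 6)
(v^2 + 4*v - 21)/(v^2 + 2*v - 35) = (v - 3)/(v - 5)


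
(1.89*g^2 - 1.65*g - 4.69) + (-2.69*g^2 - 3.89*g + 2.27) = -0.8*g^2 - 5.54*g - 2.42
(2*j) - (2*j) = 0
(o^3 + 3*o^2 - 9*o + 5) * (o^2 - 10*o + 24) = o^5 - 7*o^4 - 15*o^3 + 167*o^2 - 266*o + 120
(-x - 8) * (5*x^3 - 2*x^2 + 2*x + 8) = -5*x^4 - 38*x^3 + 14*x^2 - 24*x - 64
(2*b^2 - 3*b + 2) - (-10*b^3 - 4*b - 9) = 10*b^3 + 2*b^2 + b + 11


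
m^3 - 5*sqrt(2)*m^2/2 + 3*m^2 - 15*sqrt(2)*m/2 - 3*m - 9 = (m + 3)*(m - 3*sqrt(2))*(m + sqrt(2)/2)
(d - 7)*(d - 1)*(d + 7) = d^3 - d^2 - 49*d + 49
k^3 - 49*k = k*(k - 7)*(k + 7)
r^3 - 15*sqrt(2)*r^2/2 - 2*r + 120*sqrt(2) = (r - 6*sqrt(2))*(r - 4*sqrt(2))*(r + 5*sqrt(2)/2)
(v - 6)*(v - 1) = v^2 - 7*v + 6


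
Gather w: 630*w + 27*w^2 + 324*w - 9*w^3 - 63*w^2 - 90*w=-9*w^3 - 36*w^2 + 864*w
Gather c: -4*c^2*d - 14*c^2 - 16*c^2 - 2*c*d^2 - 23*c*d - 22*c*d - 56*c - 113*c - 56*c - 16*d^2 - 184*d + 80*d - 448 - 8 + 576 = c^2*(-4*d - 30) + c*(-2*d^2 - 45*d - 225) - 16*d^2 - 104*d + 120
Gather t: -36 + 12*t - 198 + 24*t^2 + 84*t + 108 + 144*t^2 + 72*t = 168*t^2 + 168*t - 126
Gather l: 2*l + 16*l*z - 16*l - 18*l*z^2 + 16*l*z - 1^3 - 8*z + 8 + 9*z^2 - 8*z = l*(-18*z^2 + 32*z - 14) + 9*z^2 - 16*z + 7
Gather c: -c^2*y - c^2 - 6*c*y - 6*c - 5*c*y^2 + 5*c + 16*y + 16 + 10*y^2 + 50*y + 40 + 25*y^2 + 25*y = c^2*(-y - 1) + c*(-5*y^2 - 6*y - 1) + 35*y^2 + 91*y + 56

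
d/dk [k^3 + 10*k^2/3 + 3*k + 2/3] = 3*k^2 + 20*k/3 + 3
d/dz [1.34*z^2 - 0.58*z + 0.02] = 2.68*z - 0.58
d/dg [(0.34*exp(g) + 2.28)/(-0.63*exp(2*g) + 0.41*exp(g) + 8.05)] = (0.2142*exp(2*g) + 2.8728*exp(g) + 1.8022)*exp(g)/(0.3969*exp(4*g) - 0.5166*exp(3*g) - 9.9749*exp(2*g) + 6.601*exp(g) + 64.8025)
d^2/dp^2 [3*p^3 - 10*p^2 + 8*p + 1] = 18*p - 20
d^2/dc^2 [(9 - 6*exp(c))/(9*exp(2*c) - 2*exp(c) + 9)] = (-486*exp(4*c) + 2808*exp(3*c) + 2430*exp(2*c) - 2988*exp(c) - 324)*exp(c)/(729*exp(6*c) - 486*exp(5*c) + 2295*exp(4*c) - 980*exp(3*c) + 2295*exp(2*c) - 486*exp(c) + 729)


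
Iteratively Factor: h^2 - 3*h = (h - 3)*(h)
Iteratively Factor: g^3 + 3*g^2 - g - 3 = (g - 1)*(g^2 + 4*g + 3) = (g - 1)*(g + 3)*(g + 1)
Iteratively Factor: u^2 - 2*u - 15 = (u - 5)*(u + 3)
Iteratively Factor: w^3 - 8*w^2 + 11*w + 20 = (w - 5)*(w^2 - 3*w - 4) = (w - 5)*(w + 1)*(w - 4)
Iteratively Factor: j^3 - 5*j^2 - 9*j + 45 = (j + 3)*(j^2 - 8*j + 15) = (j - 3)*(j + 3)*(j - 5)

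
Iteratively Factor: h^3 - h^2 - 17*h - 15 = (h + 1)*(h^2 - 2*h - 15) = (h - 5)*(h + 1)*(h + 3)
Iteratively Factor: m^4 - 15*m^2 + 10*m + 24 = (m - 2)*(m^3 + 2*m^2 - 11*m - 12) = (m - 2)*(m + 4)*(m^2 - 2*m - 3) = (m - 3)*(m - 2)*(m + 4)*(m + 1)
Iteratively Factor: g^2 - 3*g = (g - 3)*(g)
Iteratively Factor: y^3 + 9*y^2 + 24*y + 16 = (y + 1)*(y^2 + 8*y + 16) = (y + 1)*(y + 4)*(y + 4)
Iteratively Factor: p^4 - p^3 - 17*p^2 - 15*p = (p + 1)*(p^3 - 2*p^2 - 15*p) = p*(p + 1)*(p^2 - 2*p - 15) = p*(p - 5)*(p + 1)*(p + 3)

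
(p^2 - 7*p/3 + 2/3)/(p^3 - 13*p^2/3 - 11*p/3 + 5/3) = (p - 2)/(p^2 - 4*p - 5)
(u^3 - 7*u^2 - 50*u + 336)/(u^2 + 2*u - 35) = (u^2 - 14*u + 48)/(u - 5)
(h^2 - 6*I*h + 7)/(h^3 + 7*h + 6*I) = (h - 7*I)/(h^2 - I*h + 6)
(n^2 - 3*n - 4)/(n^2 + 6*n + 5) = (n - 4)/(n + 5)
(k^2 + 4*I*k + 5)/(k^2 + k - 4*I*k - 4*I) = (k^2 + 4*I*k + 5)/(k^2 + k - 4*I*k - 4*I)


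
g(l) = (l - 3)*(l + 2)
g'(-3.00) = -7.00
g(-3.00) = 6.00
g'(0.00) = -1.00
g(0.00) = -6.00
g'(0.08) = -0.84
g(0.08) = -6.07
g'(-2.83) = -6.66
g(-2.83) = 4.84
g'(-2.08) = -5.16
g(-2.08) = 0.41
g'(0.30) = -0.40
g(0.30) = -6.21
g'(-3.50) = -8.00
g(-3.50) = 9.75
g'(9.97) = 18.94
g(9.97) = 83.43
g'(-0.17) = -1.34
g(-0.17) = -5.80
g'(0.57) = 0.14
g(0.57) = -6.25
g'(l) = 2*l - 1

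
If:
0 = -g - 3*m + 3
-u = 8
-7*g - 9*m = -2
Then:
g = -7/4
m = 19/12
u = -8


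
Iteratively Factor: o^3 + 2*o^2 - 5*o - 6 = (o + 3)*(o^2 - o - 2) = (o - 2)*(o + 3)*(o + 1)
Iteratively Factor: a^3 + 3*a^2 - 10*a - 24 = (a - 3)*(a^2 + 6*a + 8) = (a - 3)*(a + 4)*(a + 2)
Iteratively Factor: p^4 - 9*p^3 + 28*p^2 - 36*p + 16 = (p - 2)*(p^3 - 7*p^2 + 14*p - 8) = (p - 4)*(p - 2)*(p^2 - 3*p + 2) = (p - 4)*(p - 2)^2*(p - 1)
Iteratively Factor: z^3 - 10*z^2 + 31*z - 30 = (z - 3)*(z^2 - 7*z + 10) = (z - 5)*(z - 3)*(z - 2)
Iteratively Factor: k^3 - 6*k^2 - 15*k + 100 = (k + 4)*(k^2 - 10*k + 25) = (k - 5)*(k + 4)*(k - 5)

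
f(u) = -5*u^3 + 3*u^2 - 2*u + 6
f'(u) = -15*u^2 + 6*u - 2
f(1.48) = -6.60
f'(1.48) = -25.98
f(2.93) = -99.87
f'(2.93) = -113.19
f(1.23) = -1.23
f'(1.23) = -17.31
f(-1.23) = 22.30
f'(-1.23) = -32.07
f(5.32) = -672.58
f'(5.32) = -394.62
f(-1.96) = 59.09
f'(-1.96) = -71.38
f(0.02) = 5.96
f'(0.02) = -1.89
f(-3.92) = 361.12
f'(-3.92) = -256.02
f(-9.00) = 3912.00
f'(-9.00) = -1271.00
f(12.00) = -8226.00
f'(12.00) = -2090.00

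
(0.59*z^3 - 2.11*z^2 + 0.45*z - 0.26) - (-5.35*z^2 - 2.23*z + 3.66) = 0.59*z^3 + 3.24*z^2 + 2.68*z - 3.92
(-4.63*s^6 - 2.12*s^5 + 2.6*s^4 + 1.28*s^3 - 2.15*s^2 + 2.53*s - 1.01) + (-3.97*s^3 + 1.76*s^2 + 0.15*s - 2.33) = -4.63*s^6 - 2.12*s^5 + 2.6*s^4 - 2.69*s^3 - 0.39*s^2 + 2.68*s - 3.34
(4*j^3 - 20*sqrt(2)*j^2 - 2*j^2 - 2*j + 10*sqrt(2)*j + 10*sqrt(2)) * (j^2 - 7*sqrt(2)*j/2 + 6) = 4*j^5 - 34*sqrt(2)*j^4 - 2*j^4 + 17*sqrt(2)*j^3 + 162*j^3 - 103*sqrt(2)*j^2 - 82*j^2 - 82*j + 60*sqrt(2)*j + 60*sqrt(2)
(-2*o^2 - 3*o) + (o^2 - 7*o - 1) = -o^2 - 10*o - 1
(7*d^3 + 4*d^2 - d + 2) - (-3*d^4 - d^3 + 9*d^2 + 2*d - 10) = 3*d^4 + 8*d^3 - 5*d^2 - 3*d + 12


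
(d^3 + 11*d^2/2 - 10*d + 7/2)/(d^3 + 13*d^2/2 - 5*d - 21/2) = (2*d^2 - 3*d + 1)/(2*d^2 - d - 3)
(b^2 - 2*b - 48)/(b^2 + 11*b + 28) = (b^2 - 2*b - 48)/(b^2 + 11*b + 28)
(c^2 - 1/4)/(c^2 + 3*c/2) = (4*c^2 - 1)/(2*c*(2*c + 3))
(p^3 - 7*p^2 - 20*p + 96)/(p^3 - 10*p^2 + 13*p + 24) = (p + 4)/(p + 1)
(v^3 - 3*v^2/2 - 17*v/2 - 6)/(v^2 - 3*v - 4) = v + 3/2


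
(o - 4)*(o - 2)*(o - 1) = o^3 - 7*o^2 + 14*o - 8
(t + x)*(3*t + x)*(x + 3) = 3*t^2*x + 9*t^2 + 4*t*x^2 + 12*t*x + x^3 + 3*x^2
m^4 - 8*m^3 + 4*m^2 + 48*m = m*(m - 6)*(m - 4)*(m + 2)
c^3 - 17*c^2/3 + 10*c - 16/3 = (c - 8/3)*(c - 2)*(c - 1)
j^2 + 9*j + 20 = (j + 4)*(j + 5)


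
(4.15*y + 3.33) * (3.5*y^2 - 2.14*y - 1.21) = 14.525*y^3 + 2.774*y^2 - 12.1477*y - 4.0293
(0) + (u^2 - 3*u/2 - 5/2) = u^2 - 3*u/2 - 5/2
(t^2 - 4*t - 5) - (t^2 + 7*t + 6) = -11*t - 11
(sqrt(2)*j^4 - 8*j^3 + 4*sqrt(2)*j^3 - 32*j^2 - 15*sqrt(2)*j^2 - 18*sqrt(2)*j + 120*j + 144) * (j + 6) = sqrt(2)*j^5 - 8*j^4 + 10*sqrt(2)*j^4 - 80*j^3 + 9*sqrt(2)*j^3 - 108*sqrt(2)*j^2 - 72*j^2 - 108*sqrt(2)*j + 864*j + 864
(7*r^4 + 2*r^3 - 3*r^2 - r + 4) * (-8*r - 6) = -56*r^5 - 58*r^4 + 12*r^3 + 26*r^2 - 26*r - 24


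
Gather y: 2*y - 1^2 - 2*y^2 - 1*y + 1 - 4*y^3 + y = -4*y^3 - 2*y^2 + 2*y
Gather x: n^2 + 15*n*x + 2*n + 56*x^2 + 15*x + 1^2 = n^2 + 2*n + 56*x^2 + x*(15*n + 15) + 1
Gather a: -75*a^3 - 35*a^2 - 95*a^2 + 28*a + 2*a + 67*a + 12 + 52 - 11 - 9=-75*a^3 - 130*a^2 + 97*a + 44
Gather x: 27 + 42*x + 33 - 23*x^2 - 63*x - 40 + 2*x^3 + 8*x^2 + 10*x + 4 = 2*x^3 - 15*x^2 - 11*x + 24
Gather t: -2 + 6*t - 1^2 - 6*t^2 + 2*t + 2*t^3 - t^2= 2*t^3 - 7*t^2 + 8*t - 3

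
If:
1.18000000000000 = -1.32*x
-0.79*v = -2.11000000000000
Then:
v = 2.67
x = -0.89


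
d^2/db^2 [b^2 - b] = 2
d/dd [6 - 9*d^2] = -18*d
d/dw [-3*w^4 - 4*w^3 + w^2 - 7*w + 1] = -12*w^3 - 12*w^2 + 2*w - 7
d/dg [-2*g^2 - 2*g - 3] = -4*g - 2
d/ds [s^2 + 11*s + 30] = 2*s + 11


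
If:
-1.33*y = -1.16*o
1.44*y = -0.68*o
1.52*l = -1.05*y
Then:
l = 0.00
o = 0.00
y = 0.00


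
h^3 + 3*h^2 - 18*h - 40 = (h - 4)*(h + 2)*(h + 5)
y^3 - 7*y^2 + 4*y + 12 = (y - 6)*(y - 2)*(y + 1)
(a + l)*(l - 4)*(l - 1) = a*l^2 - 5*a*l + 4*a + l^3 - 5*l^2 + 4*l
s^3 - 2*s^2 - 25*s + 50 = (s - 5)*(s - 2)*(s + 5)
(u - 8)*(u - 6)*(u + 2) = u^3 - 12*u^2 + 20*u + 96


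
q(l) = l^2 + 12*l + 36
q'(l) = 2*l + 12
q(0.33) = 40.07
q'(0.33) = 12.66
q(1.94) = 63.04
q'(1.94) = 15.88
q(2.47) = 71.74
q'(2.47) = 16.94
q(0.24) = 38.94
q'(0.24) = 12.48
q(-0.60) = 29.16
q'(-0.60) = 10.80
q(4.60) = 112.36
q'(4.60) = 21.20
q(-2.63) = 11.36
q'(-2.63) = 6.74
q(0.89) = 47.47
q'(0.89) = 13.78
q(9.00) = 225.00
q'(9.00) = 30.00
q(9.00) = 225.00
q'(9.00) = 30.00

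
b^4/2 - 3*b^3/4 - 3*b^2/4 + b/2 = b*(b/2 + 1/2)*(b - 2)*(b - 1/2)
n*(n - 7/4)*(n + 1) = n^3 - 3*n^2/4 - 7*n/4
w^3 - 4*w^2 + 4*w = w*(w - 2)^2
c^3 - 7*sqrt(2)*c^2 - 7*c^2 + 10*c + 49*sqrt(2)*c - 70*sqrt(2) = (c - 5)*(c - 2)*(c - 7*sqrt(2))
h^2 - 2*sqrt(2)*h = h*(h - 2*sqrt(2))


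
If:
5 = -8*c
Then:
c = -5/8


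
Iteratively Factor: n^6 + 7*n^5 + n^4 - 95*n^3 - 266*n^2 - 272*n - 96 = (n + 3)*(n^5 + 4*n^4 - 11*n^3 - 62*n^2 - 80*n - 32) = (n + 2)*(n + 3)*(n^4 + 2*n^3 - 15*n^2 - 32*n - 16) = (n - 4)*(n + 2)*(n + 3)*(n^3 + 6*n^2 + 9*n + 4) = (n - 4)*(n + 1)*(n + 2)*(n + 3)*(n^2 + 5*n + 4) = (n - 4)*(n + 1)^2*(n + 2)*(n + 3)*(n + 4)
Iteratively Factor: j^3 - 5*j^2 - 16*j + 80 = (j - 4)*(j^2 - j - 20) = (j - 5)*(j - 4)*(j + 4)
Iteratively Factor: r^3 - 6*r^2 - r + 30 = (r + 2)*(r^2 - 8*r + 15) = (r - 5)*(r + 2)*(r - 3)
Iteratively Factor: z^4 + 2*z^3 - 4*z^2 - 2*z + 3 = (z + 3)*(z^3 - z^2 - z + 1) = (z + 1)*(z + 3)*(z^2 - 2*z + 1) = (z - 1)*(z + 1)*(z + 3)*(z - 1)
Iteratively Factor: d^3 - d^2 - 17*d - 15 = (d + 3)*(d^2 - 4*d - 5) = (d - 5)*(d + 3)*(d + 1)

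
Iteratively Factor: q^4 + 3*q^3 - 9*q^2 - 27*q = (q - 3)*(q^3 + 6*q^2 + 9*q) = q*(q - 3)*(q^2 + 6*q + 9) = q*(q - 3)*(q + 3)*(q + 3)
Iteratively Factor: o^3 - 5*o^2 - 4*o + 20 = (o + 2)*(o^2 - 7*o + 10) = (o - 5)*(o + 2)*(o - 2)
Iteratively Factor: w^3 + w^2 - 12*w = (w - 3)*(w^2 + 4*w) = w*(w - 3)*(w + 4)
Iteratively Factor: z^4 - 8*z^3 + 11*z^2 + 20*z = (z - 4)*(z^3 - 4*z^2 - 5*z) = (z - 5)*(z - 4)*(z^2 + z) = (z - 5)*(z - 4)*(z + 1)*(z)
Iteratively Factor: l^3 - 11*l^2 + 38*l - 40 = (l - 2)*(l^2 - 9*l + 20) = (l - 4)*(l - 2)*(l - 5)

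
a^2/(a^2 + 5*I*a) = a/(a + 5*I)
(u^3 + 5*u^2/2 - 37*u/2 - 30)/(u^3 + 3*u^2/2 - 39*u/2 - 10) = (2*u + 3)/(2*u + 1)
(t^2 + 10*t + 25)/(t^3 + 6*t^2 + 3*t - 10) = (t + 5)/(t^2 + t - 2)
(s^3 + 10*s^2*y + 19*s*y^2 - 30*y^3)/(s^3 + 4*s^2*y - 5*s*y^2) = (s + 6*y)/s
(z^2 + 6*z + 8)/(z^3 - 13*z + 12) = (z + 2)/(z^2 - 4*z + 3)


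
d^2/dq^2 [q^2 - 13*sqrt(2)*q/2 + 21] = 2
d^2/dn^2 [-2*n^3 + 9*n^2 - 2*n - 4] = 18 - 12*n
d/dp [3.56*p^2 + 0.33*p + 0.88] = 7.12*p + 0.33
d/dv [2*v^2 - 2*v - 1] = 4*v - 2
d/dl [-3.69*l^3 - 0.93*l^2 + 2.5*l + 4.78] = -11.07*l^2 - 1.86*l + 2.5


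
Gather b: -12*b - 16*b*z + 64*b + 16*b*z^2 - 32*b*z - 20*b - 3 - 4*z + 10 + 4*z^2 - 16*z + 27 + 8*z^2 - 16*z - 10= b*(16*z^2 - 48*z + 32) + 12*z^2 - 36*z + 24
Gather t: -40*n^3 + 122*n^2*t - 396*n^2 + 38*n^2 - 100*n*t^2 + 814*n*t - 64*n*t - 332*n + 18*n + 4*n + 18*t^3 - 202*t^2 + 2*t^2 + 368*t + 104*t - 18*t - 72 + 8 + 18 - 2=-40*n^3 - 358*n^2 - 310*n + 18*t^3 + t^2*(-100*n - 200) + t*(122*n^2 + 750*n + 454) - 48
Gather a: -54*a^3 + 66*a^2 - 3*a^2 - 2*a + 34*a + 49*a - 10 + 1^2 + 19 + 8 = -54*a^3 + 63*a^2 + 81*a + 18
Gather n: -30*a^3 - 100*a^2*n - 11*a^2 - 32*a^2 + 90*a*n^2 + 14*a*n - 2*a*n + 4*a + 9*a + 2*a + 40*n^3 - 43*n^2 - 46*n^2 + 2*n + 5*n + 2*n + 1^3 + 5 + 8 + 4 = -30*a^3 - 43*a^2 + 15*a + 40*n^3 + n^2*(90*a - 89) + n*(-100*a^2 + 12*a + 9) + 18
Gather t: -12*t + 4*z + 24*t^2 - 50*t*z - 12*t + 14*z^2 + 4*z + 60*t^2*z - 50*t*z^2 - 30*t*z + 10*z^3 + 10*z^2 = t^2*(60*z + 24) + t*(-50*z^2 - 80*z - 24) + 10*z^3 + 24*z^2 + 8*z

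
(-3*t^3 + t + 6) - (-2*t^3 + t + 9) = -t^3 - 3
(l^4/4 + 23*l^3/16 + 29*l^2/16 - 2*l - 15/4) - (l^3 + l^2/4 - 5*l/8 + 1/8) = l^4/4 + 7*l^3/16 + 25*l^2/16 - 11*l/8 - 31/8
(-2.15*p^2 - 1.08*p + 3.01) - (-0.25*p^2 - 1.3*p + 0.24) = -1.9*p^2 + 0.22*p + 2.77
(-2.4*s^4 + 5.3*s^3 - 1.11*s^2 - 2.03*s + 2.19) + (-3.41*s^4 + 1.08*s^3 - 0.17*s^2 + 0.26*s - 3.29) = -5.81*s^4 + 6.38*s^3 - 1.28*s^2 - 1.77*s - 1.1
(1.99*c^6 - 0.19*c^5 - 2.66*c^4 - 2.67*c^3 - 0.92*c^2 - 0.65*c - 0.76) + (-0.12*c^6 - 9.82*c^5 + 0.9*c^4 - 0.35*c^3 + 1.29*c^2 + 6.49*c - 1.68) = 1.87*c^6 - 10.01*c^5 - 1.76*c^4 - 3.02*c^3 + 0.37*c^2 + 5.84*c - 2.44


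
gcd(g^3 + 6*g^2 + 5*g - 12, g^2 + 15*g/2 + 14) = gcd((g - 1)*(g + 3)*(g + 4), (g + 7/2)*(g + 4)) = g + 4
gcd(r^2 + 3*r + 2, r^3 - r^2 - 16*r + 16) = 1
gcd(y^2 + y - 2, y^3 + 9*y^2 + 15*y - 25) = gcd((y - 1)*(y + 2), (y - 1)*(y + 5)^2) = y - 1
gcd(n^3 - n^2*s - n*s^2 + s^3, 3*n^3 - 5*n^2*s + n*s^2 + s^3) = n^2 - 2*n*s + s^2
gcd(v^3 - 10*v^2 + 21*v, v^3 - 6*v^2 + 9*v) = v^2 - 3*v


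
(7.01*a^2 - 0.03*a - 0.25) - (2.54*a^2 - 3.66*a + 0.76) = 4.47*a^2 + 3.63*a - 1.01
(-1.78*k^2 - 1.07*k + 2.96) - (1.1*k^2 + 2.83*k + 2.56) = -2.88*k^2 - 3.9*k + 0.4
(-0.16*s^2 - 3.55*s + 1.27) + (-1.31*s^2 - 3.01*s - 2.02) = -1.47*s^2 - 6.56*s - 0.75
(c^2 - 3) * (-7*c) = -7*c^3 + 21*c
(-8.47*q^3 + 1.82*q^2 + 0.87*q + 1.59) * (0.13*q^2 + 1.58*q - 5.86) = -1.1011*q^5 - 13.146*q^4 + 52.6229*q^3 - 9.0839*q^2 - 2.586*q - 9.3174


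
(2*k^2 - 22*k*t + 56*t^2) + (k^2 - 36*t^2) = 3*k^2 - 22*k*t + 20*t^2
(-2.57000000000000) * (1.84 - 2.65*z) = 6.8105*z - 4.7288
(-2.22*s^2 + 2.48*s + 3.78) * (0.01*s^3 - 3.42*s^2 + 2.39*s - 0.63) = -0.0222*s^5 + 7.6172*s^4 - 13.7496*s^3 - 5.6018*s^2 + 7.4718*s - 2.3814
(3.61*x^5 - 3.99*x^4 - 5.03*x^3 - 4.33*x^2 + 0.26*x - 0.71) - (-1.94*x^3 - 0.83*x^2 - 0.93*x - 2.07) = 3.61*x^5 - 3.99*x^4 - 3.09*x^3 - 3.5*x^2 + 1.19*x + 1.36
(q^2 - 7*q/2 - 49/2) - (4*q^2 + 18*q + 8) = -3*q^2 - 43*q/2 - 65/2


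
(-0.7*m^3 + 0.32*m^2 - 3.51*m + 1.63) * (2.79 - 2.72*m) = 1.904*m^4 - 2.8234*m^3 + 10.44*m^2 - 14.2265*m + 4.5477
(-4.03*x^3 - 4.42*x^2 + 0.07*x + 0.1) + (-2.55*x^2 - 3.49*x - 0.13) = -4.03*x^3 - 6.97*x^2 - 3.42*x - 0.03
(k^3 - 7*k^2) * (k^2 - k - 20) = k^5 - 8*k^4 - 13*k^3 + 140*k^2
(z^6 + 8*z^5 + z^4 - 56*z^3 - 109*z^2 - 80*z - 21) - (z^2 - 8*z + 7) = z^6 + 8*z^5 + z^4 - 56*z^3 - 110*z^2 - 72*z - 28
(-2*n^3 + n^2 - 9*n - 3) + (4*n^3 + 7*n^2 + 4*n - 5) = 2*n^3 + 8*n^2 - 5*n - 8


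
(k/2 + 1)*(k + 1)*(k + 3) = k^3/2 + 3*k^2 + 11*k/2 + 3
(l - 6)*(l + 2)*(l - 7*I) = l^3 - 4*l^2 - 7*I*l^2 - 12*l + 28*I*l + 84*I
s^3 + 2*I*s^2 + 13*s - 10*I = (s - 2*I)*(s - I)*(s + 5*I)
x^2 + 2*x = x*(x + 2)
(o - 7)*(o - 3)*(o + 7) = o^3 - 3*o^2 - 49*o + 147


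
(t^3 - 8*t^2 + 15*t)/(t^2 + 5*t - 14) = t*(t^2 - 8*t + 15)/(t^2 + 5*t - 14)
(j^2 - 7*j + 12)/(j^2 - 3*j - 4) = (j - 3)/(j + 1)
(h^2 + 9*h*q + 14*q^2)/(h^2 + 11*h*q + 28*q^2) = (h + 2*q)/(h + 4*q)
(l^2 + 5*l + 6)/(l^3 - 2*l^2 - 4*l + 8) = (l + 3)/(l^2 - 4*l + 4)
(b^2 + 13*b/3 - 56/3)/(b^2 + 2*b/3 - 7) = (3*b^2 + 13*b - 56)/(3*b^2 + 2*b - 21)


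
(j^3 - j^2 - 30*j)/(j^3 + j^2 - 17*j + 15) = j*(j - 6)/(j^2 - 4*j + 3)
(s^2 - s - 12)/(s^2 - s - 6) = (-s^2 + s + 12)/(-s^2 + s + 6)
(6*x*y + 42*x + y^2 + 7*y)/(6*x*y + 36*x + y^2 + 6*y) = (y + 7)/(y + 6)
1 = 1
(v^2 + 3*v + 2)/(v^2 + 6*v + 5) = (v + 2)/(v + 5)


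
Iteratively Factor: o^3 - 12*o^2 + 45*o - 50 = (o - 5)*(o^2 - 7*o + 10) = (o - 5)^2*(o - 2)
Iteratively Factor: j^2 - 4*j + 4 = (j - 2)*(j - 2)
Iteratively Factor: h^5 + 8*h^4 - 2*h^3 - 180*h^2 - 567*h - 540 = (h + 3)*(h^4 + 5*h^3 - 17*h^2 - 129*h - 180) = (h + 3)*(h + 4)*(h^3 + h^2 - 21*h - 45) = (h - 5)*(h + 3)*(h + 4)*(h^2 + 6*h + 9) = (h - 5)*(h + 3)^2*(h + 4)*(h + 3)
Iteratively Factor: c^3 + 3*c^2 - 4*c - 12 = (c - 2)*(c^2 + 5*c + 6) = (c - 2)*(c + 3)*(c + 2)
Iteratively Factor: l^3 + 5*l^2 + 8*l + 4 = (l + 2)*(l^2 + 3*l + 2) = (l + 1)*(l + 2)*(l + 2)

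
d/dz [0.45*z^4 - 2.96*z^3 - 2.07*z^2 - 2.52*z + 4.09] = 1.8*z^3 - 8.88*z^2 - 4.14*z - 2.52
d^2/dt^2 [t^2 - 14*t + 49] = 2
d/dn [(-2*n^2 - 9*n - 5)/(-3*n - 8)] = (6*n^2 + 32*n + 57)/(9*n^2 + 48*n + 64)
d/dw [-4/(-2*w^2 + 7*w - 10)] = 4*(7 - 4*w)/(2*w^2 - 7*w + 10)^2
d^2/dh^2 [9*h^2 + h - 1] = 18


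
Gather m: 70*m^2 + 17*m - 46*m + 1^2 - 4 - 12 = 70*m^2 - 29*m - 15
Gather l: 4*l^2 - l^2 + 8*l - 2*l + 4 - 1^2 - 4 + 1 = 3*l^2 + 6*l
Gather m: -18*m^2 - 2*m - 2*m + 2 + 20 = -18*m^2 - 4*m + 22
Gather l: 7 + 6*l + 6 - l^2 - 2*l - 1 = -l^2 + 4*l + 12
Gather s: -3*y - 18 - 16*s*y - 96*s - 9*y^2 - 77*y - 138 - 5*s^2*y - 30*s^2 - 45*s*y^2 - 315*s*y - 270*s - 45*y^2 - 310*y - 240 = s^2*(-5*y - 30) + s*(-45*y^2 - 331*y - 366) - 54*y^2 - 390*y - 396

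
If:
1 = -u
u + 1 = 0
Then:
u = -1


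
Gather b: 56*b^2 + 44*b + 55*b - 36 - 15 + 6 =56*b^2 + 99*b - 45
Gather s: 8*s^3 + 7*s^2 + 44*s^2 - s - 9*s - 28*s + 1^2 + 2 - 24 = 8*s^3 + 51*s^2 - 38*s - 21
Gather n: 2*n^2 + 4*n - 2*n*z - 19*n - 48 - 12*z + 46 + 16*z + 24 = 2*n^2 + n*(-2*z - 15) + 4*z + 22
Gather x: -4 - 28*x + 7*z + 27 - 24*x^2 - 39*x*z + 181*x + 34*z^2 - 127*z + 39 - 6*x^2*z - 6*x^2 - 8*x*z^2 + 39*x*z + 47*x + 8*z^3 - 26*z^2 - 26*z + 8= x^2*(-6*z - 30) + x*(200 - 8*z^2) + 8*z^3 + 8*z^2 - 146*z + 70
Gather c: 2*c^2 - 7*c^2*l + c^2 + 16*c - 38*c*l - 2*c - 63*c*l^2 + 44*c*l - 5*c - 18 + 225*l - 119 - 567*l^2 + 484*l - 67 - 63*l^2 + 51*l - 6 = c^2*(3 - 7*l) + c*(-63*l^2 + 6*l + 9) - 630*l^2 + 760*l - 210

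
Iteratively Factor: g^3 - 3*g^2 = (g)*(g^2 - 3*g) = g*(g - 3)*(g)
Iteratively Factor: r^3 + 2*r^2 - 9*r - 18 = (r + 2)*(r^2 - 9) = (r + 2)*(r + 3)*(r - 3)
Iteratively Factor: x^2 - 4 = (x - 2)*(x + 2)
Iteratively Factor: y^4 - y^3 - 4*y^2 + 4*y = (y - 2)*(y^3 + y^2 - 2*y) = y*(y - 2)*(y^2 + y - 2) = y*(y - 2)*(y + 2)*(y - 1)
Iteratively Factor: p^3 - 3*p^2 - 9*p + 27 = (p - 3)*(p^2 - 9) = (p - 3)^2*(p + 3)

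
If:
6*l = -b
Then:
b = -6*l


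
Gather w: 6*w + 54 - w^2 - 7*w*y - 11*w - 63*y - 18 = -w^2 + w*(-7*y - 5) - 63*y + 36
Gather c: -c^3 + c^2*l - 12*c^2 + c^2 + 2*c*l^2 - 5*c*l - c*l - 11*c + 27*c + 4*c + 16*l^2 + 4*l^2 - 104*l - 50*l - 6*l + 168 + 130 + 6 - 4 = -c^3 + c^2*(l - 11) + c*(2*l^2 - 6*l + 20) + 20*l^2 - 160*l + 300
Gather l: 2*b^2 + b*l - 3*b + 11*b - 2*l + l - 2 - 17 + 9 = 2*b^2 + 8*b + l*(b - 1) - 10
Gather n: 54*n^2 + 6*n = 54*n^2 + 6*n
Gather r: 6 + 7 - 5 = 8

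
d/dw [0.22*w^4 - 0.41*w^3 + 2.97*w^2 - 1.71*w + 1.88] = 0.88*w^3 - 1.23*w^2 + 5.94*w - 1.71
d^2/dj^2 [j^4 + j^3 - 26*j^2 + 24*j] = 12*j^2 + 6*j - 52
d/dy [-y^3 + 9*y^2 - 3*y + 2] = -3*y^2 + 18*y - 3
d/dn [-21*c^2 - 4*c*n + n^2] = -4*c + 2*n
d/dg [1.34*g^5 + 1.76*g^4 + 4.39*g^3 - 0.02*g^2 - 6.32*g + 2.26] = 6.7*g^4 + 7.04*g^3 + 13.17*g^2 - 0.04*g - 6.32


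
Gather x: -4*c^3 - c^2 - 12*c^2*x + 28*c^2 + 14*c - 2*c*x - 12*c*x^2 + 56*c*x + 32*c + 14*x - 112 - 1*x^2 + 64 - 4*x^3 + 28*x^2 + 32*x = -4*c^3 + 27*c^2 + 46*c - 4*x^3 + x^2*(27 - 12*c) + x*(-12*c^2 + 54*c + 46) - 48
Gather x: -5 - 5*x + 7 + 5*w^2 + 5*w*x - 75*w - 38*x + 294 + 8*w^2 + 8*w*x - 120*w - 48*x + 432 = 13*w^2 - 195*w + x*(13*w - 91) + 728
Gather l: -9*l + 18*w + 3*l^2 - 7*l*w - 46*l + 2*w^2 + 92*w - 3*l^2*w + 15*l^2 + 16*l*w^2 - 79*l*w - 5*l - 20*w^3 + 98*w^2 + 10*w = l^2*(18 - 3*w) + l*(16*w^2 - 86*w - 60) - 20*w^3 + 100*w^2 + 120*w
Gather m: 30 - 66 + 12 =-24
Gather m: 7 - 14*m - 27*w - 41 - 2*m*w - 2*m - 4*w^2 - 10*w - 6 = m*(-2*w - 16) - 4*w^2 - 37*w - 40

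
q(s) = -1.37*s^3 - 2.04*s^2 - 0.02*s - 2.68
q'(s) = -4.11*s^2 - 4.08*s - 0.02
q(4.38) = -157.02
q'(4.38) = -96.74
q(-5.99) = 218.69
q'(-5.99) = -123.05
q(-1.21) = -3.22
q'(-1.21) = -1.10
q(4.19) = -139.36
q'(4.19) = -89.27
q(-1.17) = -3.25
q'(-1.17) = -0.87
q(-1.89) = -0.68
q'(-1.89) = -6.99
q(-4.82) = 103.44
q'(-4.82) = -75.84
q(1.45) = -11.17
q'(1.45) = -14.58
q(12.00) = -2664.04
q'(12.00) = -640.82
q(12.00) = -2664.04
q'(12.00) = -640.82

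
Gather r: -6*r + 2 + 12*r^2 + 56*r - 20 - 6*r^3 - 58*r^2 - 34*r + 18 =-6*r^3 - 46*r^2 + 16*r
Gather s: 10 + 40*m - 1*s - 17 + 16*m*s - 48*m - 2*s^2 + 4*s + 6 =-8*m - 2*s^2 + s*(16*m + 3) - 1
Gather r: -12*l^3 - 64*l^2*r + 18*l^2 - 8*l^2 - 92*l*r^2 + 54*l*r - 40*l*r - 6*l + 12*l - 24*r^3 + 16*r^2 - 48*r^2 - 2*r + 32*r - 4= -12*l^3 + 10*l^2 + 6*l - 24*r^3 + r^2*(-92*l - 32) + r*(-64*l^2 + 14*l + 30) - 4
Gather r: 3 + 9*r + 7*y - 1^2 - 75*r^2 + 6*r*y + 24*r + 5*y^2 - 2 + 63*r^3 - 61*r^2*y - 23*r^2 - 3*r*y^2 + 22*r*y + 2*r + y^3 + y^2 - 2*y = 63*r^3 + r^2*(-61*y - 98) + r*(-3*y^2 + 28*y + 35) + y^3 + 6*y^2 + 5*y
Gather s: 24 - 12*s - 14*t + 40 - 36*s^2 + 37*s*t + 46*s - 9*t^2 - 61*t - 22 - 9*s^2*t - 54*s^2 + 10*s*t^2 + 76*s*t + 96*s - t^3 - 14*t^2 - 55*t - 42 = s^2*(-9*t - 90) + s*(10*t^2 + 113*t + 130) - t^3 - 23*t^2 - 130*t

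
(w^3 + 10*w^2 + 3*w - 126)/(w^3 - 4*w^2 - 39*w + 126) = (w + 7)/(w - 7)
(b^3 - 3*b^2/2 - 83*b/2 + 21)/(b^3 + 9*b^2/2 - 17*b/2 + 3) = (b - 7)/(b - 1)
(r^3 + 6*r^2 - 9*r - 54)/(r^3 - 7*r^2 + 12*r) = (r^2 + 9*r + 18)/(r*(r - 4))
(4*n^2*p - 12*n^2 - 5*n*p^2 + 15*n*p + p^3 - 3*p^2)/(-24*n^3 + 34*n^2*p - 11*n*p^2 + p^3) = (p - 3)/(-6*n + p)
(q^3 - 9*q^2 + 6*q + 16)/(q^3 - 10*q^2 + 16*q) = (q + 1)/q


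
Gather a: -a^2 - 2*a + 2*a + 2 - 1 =1 - a^2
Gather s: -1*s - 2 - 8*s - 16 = -9*s - 18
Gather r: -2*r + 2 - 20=-2*r - 18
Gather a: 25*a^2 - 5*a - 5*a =25*a^2 - 10*a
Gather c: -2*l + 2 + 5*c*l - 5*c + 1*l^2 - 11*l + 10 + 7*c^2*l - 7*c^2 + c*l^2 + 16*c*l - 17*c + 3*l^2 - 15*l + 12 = c^2*(7*l - 7) + c*(l^2 + 21*l - 22) + 4*l^2 - 28*l + 24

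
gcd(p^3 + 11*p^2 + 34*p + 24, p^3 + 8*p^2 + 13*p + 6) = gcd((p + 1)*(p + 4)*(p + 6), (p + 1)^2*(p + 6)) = p^2 + 7*p + 6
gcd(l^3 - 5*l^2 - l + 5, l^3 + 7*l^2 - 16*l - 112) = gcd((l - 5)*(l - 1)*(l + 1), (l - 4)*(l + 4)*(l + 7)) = 1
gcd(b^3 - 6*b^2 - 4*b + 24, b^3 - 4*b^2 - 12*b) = b^2 - 4*b - 12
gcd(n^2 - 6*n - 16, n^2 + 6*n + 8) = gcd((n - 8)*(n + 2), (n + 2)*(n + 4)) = n + 2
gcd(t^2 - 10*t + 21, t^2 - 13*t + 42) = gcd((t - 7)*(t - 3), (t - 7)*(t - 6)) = t - 7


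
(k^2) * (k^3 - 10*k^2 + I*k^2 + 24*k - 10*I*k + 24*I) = k^5 - 10*k^4 + I*k^4 + 24*k^3 - 10*I*k^3 + 24*I*k^2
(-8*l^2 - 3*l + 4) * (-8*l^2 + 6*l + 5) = 64*l^4 - 24*l^3 - 90*l^2 + 9*l + 20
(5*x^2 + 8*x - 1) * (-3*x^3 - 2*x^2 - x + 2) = -15*x^5 - 34*x^4 - 18*x^3 + 4*x^2 + 17*x - 2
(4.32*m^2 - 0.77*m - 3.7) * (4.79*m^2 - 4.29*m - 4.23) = 20.6928*m^4 - 22.2211*m^3 - 32.6933*m^2 + 19.1301*m + 15.651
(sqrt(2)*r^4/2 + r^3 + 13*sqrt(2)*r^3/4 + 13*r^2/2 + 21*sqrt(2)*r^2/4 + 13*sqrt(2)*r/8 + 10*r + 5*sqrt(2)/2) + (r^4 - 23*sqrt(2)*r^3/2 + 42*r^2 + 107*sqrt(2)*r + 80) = sqrt(2)*r^4/2 + r^4 - 33*sqrt(2)*r^3/4 + r^3 + 21*sqrt(2)*r^2/4 + 97*r^2/2 + 10*r + 869*sqrt(2)*r/8 + 5*sqrt(2)/2 + 80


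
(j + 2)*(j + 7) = j^2 + 9*j + 14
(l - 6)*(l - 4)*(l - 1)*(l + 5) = l^4 - 6*l^3 - 21*l^2 + 146*l - 120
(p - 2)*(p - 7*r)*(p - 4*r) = p^3 - 11*p^2*r - 2*p^2 + 28*p*r^2 + 22*p*r - 56*r^2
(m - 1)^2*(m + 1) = m^3 - m^2 - m + 1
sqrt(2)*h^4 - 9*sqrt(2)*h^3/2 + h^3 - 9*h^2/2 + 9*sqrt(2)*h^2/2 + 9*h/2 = h*(h - 3)*(h - 3/2)*(sqrt(2)*h + 1)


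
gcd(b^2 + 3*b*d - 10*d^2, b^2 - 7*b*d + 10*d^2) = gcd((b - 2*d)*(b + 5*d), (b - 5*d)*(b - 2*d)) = b - 2*d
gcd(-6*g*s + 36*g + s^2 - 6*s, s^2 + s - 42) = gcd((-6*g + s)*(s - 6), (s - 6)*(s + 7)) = s - 6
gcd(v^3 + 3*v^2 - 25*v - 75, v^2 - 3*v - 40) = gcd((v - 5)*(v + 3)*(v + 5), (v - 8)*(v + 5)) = v + 5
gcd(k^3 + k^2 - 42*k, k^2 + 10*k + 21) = k + 7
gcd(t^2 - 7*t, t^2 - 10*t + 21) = t - 7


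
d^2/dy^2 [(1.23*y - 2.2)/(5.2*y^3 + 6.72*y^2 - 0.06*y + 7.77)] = (199.5552*y^5 - 455.96928*y^4 - 1118.171616*y^3 - 1188.33552*y^2 + 153.312768*y + 230.874372)/(140.608*y^9 + 545.1264*y^8 + 699.60384*y^7 + 921.187008*y^6 + 1621.016928*y^5 + 1038.16944*y^4 + 923.01984*y^3 + 1217.20158*y^2 - 10.867122*y + 469.097433)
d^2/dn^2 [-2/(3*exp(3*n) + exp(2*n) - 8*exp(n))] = 2*((3*exp(2*n) + exp(n) - 8)*(27*exp(2*n) + 4*exp(n) - 8) - 2*(9*exp(2*n) + 2*exp(n) - 8)^2)*exp(-n)/(3*exp(2*n) + exp(n) - 8)^3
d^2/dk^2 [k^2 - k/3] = 2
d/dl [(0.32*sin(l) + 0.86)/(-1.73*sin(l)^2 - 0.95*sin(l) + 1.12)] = (0.5536*sin(l)^2 + 2.9756*sin(l) + 1.1754)*cos(l)/(2.9929*sin(l)^4 + 3.287*sin(l)^3 - 2.9727*sin(l)^2 - 2.128*sin(l) + 1.2544)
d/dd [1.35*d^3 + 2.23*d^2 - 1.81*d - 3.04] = 4.05*d^2 + 4.46*d - 1.81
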